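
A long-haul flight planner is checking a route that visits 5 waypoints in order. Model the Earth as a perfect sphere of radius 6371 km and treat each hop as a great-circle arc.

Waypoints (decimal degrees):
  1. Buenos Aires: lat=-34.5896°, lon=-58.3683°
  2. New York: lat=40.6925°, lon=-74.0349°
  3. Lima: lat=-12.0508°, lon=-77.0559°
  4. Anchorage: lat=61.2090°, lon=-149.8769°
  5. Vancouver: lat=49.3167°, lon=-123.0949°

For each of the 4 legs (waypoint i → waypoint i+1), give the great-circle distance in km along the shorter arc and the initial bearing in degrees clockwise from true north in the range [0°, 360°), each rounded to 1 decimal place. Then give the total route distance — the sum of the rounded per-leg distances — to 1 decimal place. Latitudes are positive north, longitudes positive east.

Leg 1: φ1=-0.6037024, φ2=0.7102181, Δφ=1.3139205, Δλ=-0.2734338 rad; a=sin²(Δφ/2)+cosφ1·cosφ2·sin²(Δλ/2)=0.3845645971; c=2·atan2(√a, √(1-a))=1.337823755; dist=6371·c=8523.275 ≈ 8523.3 km; running total=8523.3 km
Leg 1 bearing: y=sinΔλ·cosφ2=-0.20474904, x=cosφ1·sinφ2-sinφ1·cosφ2·cosΔλ=0.95119740; θ=atan2(y, x)=-12.1478° <0 so +360° → 347.8522° ≈ 347.9°
Leg 2: φ1=0.7102181, φ2=-0.2103261, Δφ=-0.9205442, Δλ=-0.0527264 rad; a=sin²(Δφ/2)+cosφ1·cosφ2·sin²(Δλ/2)=0.1978217111; c=2·atan2(√a, √(1-a))=0.921838302; dist=6371·c=5873.032 ≈ 5873.0 km; running total=14396.3 km
Leg 2 bearing: y=sinΔλ·cosφ2=-0.05154057, x=cosφ1·sinφ2-sinφ1·cosφ2·cosΔλ=-0.79504509; θ=atan2(y, x)=-176.2909° <0 so +360° → 183.7091° ≈ 183.7°
Leg 3: φ1=-0.2103261, φ2=1.0682986, Δφ=1.2786247, Δλ=-1.2709662 rad; a=sin²(Δφ/2)+cosφ1·cosφ2·sin²(Δλ/2)=0.5219278859; c=2·atan2(√a, √(1-a))=1.614666169; dist=6371·c=10287.038 ≈ 10287.0 km; running total=24683.3 km
Leg 3 bearing: y=sinΔλ·cosφ2=-0.46012953, x=cosφ1·sinφ2-sinφ1·cosφ2·cosΔλ=0.88676800; θ=atan2(y, x)=-27.4241° <0 so +360° → 332.5759° ≈ 332.6°
Leg 4: φ1=1.0682986, φ2=0.8607388, Δφ=-0.2075598, Δλ=0.4674341 rad; a=sin²(Δφ/2)+cosφ1·cosφ2·sin²(Δλ/2)=0.0275710156; c=2·atan2(√a, √(1-a))=0.333635705; dist=6371·c=2125.593 ≈ 2125.6 km; running total=26808.9 km
Leg 4 bearing: y=sinΔλ·cosφ2=0.29373407, x=cosφ1·sinφ2-sinφ1·cosφ2·cosΔλ=-0.14478852; θ=atan2(y, x)=116.2398° ≈ 116.2°

Leg 1: dist=8523.3 km, bearing=347.9°
Leg 2: dist=5873.0 km, bearing=183.7°
Leg 3: dist=10287.0 km, bearing=332.6°
Leg 4: dist=2125.6 km, bearing=116.2°
Total: 26808.9 km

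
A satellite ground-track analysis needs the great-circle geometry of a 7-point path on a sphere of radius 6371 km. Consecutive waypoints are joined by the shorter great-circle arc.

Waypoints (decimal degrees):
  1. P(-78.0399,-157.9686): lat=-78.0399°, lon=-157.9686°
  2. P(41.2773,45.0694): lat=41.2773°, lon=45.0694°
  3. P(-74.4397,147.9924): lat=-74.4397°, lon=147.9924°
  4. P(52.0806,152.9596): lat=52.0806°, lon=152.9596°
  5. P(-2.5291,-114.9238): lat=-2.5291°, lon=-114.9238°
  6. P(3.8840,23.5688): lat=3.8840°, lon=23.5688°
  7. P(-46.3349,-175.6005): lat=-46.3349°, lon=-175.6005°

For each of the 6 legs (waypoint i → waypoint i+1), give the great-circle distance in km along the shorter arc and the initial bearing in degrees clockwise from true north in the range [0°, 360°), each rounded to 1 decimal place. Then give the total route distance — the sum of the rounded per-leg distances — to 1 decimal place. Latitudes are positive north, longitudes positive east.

Leg 1: φ1=-1.3620532, φ2=0.7204248, Δφ=2.0824780, Δλ=3.5436816 rad; a=sin²(Δφ/2)+cosφ1·cosφ2·sin²(Δλ/2)=0.8943506652; c=2·atan2(√a, √(1-a))=2.479490027; dist=6371·c=15796.831 ≈ 15796.8 km; running total=15796.8 km
Leg 1 bearing: y=sinΔλ·cosφ2=-0.29410317, x=cosφ1·sinφ2-sinφ1·cosφ2·cosΔλ=-0.53986437; θ=atan2(y, x)=-151.4197° <0 so +360° → 208.5803° ≈ 208.6°
Leg 2: φ1=0.7204248, φ2=-1.2992179, Δφ=-2.0196427, Δλ=1.7963452 rad; a=sin²(Δφ/2)+cosφ1·cosφ2·sin²(Δλ/2)=0.8403053594; c=2·atan2(√a, √(1-a))=2.319392220; dist=6371·c=14776.848 ≈ 14776.8 km; running total=30573.6 km
Leg 2 bearing: y=sinΔλ·cosφ2=0.26145795, x=cosφ1·sinφ2-sinφ1·cosφ2·cosΔλ=-0.68440397; θ=atan2(y, x)=159.0920° ≈ 159.1°
Leg 3: φ1=-1.2992179, φ2=0.9089779, Δφ=2.2081958, Δλ=0.0866940 rad; a=sin²(Δφ/2)+cosφ1·cosφ2·sin²(Δλ/2)=0.7978633413; c=2·atan2(√a, √(1-a))=2.208966421; dist=6371·c=14073.325 ≈ 14073.3 km; running total=44646.9 km
Leg 3 bearing: y=sinΔλ·cosφ2=0.05321128, x=cosφ1·sinφ2-sinφ1·cosφ2·cosΔλ=0.80142266; θ=atan2(y, x)=3.7986° ≈ 3.8°
Leg 4: φ1=0.9089779, φ2=-0.0441411, Δφ=-0.9531191, Δλ=-4.6754473 rad; a=sin²(Δφ/2)+cosφ1·cosφ2·sin²(Δλ/2)=0.5287429329; c=2·atan2(√a, √(1-a))=1.628313901; dist=6371·c=10373.988 ≈ 10374.0 km; running total=55020.9 km
Leg 4 bearing: y=sinΔλ·cosφ2=0.99834434, x=cosφ1·sinφ2-sinφ1·cosφ2·cosΔλ=0.00198914; θ=atan2(y, x)=89.8858° ≈ 89.9°
Leg 5: φ1=-0.0441411, φ2=0.0677886, Δφ=0.1119297, Δλ=2.4171519 rad; a=sin²(Δφ/2)+cosφ1·cosφ2·sin²(Δλ/2)=0.8747056933; c=2·atan2(√a, √(1-a))=2.417968955; dist=6371·c=15404.880 ≈ 15404.9 km; running total=70425.8 km
Leg 5 bearing: y=sinΔλ·cosφ2=0.66119467, x=cosφ1·sinφ2-sinφ1·cosφ2·cosΔλ=0.03470137; θ=atan2(y, x)=86.9957° ≈ 87.0°
Leg 6: φ1=0.0677886, φ2=-0.8086966, Δφ=-0.8764852, Δλ=-3.4761601 rad; a=sin²(Δφ/2)+cosφ1·cosφ2·sin²(Δλ/2)=0.8498303154; c=2·atan2(√a, √(1-a))=2.345718722; dist=6371·c=14944.574 ≈ 14944.6 km; running total=85370.4 km
Leg 6 bearing: y=sinΔλ·cosφ2=0.22671391, x=cosφ1·sinφ2-sinφ1·cosφ2·cosΔλ=-0.67755133; θ=atan2(y, x)=161.4994° ≈ 161.5°

Leg 1: dist=15796.8 km, bearing=208.6°
Leg 2: dist=14776.8 km, bearing=159.1°
Leg 3: dist=14073.3 km, bearing=3.8°
Leg 4: dist=10374.0 km, bearing=89.9°
Leg 5: dist=15404.9 km, bearing=87.0°
Leg 6: dist=14944.6 km, bearing=161.5°
Total: 85370.4 km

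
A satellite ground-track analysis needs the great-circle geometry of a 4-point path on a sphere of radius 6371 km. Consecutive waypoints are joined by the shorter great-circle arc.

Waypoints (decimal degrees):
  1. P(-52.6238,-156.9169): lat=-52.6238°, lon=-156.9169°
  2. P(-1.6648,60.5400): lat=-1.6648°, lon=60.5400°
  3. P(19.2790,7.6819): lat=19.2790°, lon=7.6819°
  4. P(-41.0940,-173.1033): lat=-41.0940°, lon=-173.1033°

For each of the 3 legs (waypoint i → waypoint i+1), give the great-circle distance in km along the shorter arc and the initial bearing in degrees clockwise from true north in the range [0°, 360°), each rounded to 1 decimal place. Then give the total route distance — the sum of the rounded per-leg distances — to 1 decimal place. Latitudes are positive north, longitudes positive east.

Leg 1: dist=13042.7 km, bearing=223.2°
Leg 2: dist=6219.9 km, bearing=294.7°
Leg 3: dist=17588.2 km, bearing=178.4°
Total: 36850.8 km

Leg 1: φ1=-0.9184586, φ2=-0.0290562, Δφ=0.8894023, Δλ=3.7953389 rad; a=sin²(Δφ/2)+cosφ1·cosφ2·sin²(Δλ/2)=0.7292947374; c=2·atan2(√a, √(1-a))=2.047203603; dist=6371·c=13042.734 ≈ 13042.7 km; running total=13042.7 km
Leg 1 bearing: y=sinΔλ·cosφ2=-0.60790776, x=cosφ1·sinφ2-sinφ1·cosφ2·cosΔλ=-0.64818504; θ=atan2(y, x)=-136.8366° <0 so +360° → 223.1634° ≈ 223.2°
Leg 2: φ1=-0.0290562, φ2=0.3364820, Δφ=0.3655383, Δλ=-0.9225479 rad; a=sin²(Δφ/2)+cosφ1·cosφ2·sin²(Δλ/2)=0.2199504801; c=2·atan2(√a, √(1-a))=0.976290980; dist=6371·c=6219.9498 ≈ 6219.9 km; running total=19262.6 km
Leg 2 bearing: y=sinΔλ·cosφ2=-0.75244045, x=cosφ1·sinφ2-sinφ1·cosφ2·cosΔλ=0.34658683; θ=atan2(y, x)=-65.2684° <0 so +360° → 294.7316° ≈ 294.7°
Leg 3: φ1=0.3364820, φ2=-0.7172256, Δφ=-1.0537076, Δλ=-3.1552970 rad; a=sin²(Δφ/2)+cosφ1·cosφ2·sin²(Δλ/2)=0.9641608858; c=2·atan2(√a, √(1-a))=2.760669361; dist=6371·c=17588.224 ≈ 17588.2 km; running total=36850.8 km
Leg 3 bearing: y=sinΔλ·cosφ2=0.01032770, x=cosφ1·sinφ2-sinφ1·cosφ2·cosΔλ=-0.37163427; θ=atan2(y, x)=178.4082° ≈ 178.4°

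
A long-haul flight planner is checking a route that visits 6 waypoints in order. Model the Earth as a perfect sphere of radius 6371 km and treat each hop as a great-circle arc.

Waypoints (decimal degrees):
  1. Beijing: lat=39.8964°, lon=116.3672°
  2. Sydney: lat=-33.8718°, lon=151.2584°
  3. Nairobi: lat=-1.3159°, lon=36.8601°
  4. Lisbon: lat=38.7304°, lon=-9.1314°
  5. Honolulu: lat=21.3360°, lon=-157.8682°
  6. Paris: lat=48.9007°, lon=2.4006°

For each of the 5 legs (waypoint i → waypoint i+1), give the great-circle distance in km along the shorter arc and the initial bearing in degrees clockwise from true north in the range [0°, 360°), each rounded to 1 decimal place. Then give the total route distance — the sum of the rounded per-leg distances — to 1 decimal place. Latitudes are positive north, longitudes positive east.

Leg 1: dist=8951.4 km, bearing=151.2°
Leg 2: dist=12150.7 km, bearing=254.7°
Leg 3: dist=6467.7 km, bearing=318.7°
Leg 4: dist=12584.1 km, bearing=328.3°
Leg 5: dist=11963.3 km, bearing=13.5°
Total: 52117.2 km

Leg 1: φ1=0.6963235, φ2=-0.5911744, Δφ=-1.2874980, Δλ=0.6089663 rad; a=sin²(Δφ/2)+cosφ1·cosφ2·sin²(Δλ/2)=0.4174916656; c=2·atan2(√a, √(1-a))=1.405021415; dist=6371·c=8951.391 ≈ 8951.4 km; running total=8951.4 km
Leg 1 bearing: y=sinΔλ·cosφ2=0.47494051, x=cosφ1·sinφ2-sinφ1·cosφ2·cosΔλ=-0.86440789; θ=atan2(y, x)=151.2138° ≈ 151.2°
Leg 2: φ1=-0.5911744, φ2=-0.0229668, Δφ=0.5682076, Δλ=-1.9966270 rad; a=sin²(Δφ/2)+cosφ1·cosφ2·sin²(Δλ/2)=0.6650415614; c=2·atan2(√a, √(1-a))=1.907187959; dist=6371·c=12150.694 ≈ 12150.7 km; running total=21102.1 km
Leg 2 bearing: y=sinΔλ·cosφ2=-0.91045574, x=cosφ1·sinφ2-sinφ1·cosφ2·cosΔλ=-0.24922975; θ=atan2(y, x)=-105.3092° <0 so +360° → 254.6908° ≈ 254.7°
Leg 3: φ1=-0.0229668, φ2=0.6759730, Δφ=0.6989398, Δλ=-0.8027031 rad; a=sin²(Δφ/2)+cosφ1·cosφ2·sin²(Δλ/2)=0.2362628801; c=2·atan2(√a, √(1-a))=1.015171498; dist=6371·c=6467.658 ≈ 6467.7 km; running total=27569.8 km
Leg 3 bearing: y=sinΔλ·cosφ2=-0.56107554, x=cosφ1·sinφ2-sinφ1·cosφ2·cosΔλ=0.63793821; θ=atan2(y, x)=-41.3321° <0 so +360° → 318.6679° ≈ 318.7°
Leg 4: φ1=0.6759730, φ2=0.3723834, Δφ=-0.3035896, Δλ=-2.5959469 rad; a=sin²(Δφ/2)+cosφ1·cosφ2·sin²(Δλ/2)=0.6967416876; c=2·atan2(√a, √(1-a))=1.975213891; dist=6371·c=12584.088 ≈ 12584.1 km; running total=40153.9 km
Leg 4 bearing: y=sinΔλ·cosφ2=-0.48340144, x=cosφ1·sinφ2-sinφ1·cosφ2·cosΔλ=0.78198074; θ=atan2(y, x)=-31.7233° <0 so +360° → 328.2767° ≈ 328.3°
Leg 5: φ1=0.3723834, φ2=0.8534782, Δφ=0.4810948, Δλ=2.7972182 rad; a=sin²(Δφ/2)+cosφ1·cosφ2·sin²(Δλ/2)=0.6510922056; c=2·atan2(√a, √(1-a))=1.877779693; dist=6371·c=11963.334 ≈ 11963.3 km; running total=52117.2 km
Leg 5 bearing: y=sinΔλ·cosφ2=0.22193195, x=cosφ1·sinφ2-sinφ1·cosφ2·cosΔλ=0.92705490; θ=atan2(y, x)=13.4629° ≈ 13.5°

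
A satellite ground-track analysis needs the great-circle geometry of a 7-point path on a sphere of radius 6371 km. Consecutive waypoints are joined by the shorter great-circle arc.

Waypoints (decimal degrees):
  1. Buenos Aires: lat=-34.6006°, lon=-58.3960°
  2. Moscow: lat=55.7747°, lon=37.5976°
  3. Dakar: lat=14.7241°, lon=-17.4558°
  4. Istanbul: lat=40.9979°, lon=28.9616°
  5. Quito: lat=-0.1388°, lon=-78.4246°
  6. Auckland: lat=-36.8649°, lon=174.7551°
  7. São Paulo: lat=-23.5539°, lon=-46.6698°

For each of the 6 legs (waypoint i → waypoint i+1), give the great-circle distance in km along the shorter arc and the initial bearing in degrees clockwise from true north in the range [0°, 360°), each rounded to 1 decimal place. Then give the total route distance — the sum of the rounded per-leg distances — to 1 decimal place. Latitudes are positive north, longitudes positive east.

Leg 1: dist=13475.6 km, bearing=40.8°
Leg 2: dist=6510.5 km, bearing=248.3°
Leg 3: dist=5330.2 km, bearing=47.4°
Leg 4: dist=11467.2 km, bearing=281.5°
Leg 5: dist=11486.5 km, bearing=231.9°
Leg 6: dist=12016.8 km, bearing=140.4°
Total: 60286.8 km

Leg 1: φ1=-0.6038944, φ2=0.9734522, Δφ=1.5773465, Δλ=1.6754044 rad; a=sin²(Δφ/2)+cosφ1·cosφ2·sin²(Δλ/2)=0.7589303146; c=2·atan2(√a, √(1-a))=2.115144551; dist=6371·c=13475.586 ≈ 13475.6 km; running total=13475.6 km
Leg 1 bearing: y=sinΔλ·cosφ2=0.55937395, x=cosφ1·sinφ2-sinφ1·cosφ2·cosΔλ=0.64724119; θ=atan2(y, x)=40.8350° ≈ 40.8°
Leg 2: φ1=0.9734522, φ2=0.2569840, Δφ=-0.7164681, Δλ=-0.9608631 rad; a=sin²(Δφ/2)+cosφ1·cosφ2·sin²(Δλ/2)=0.2391253427; c=2·atan2(√a, √(1-a))=1.021896117; dist=6371·c=6510.500 ≈ 6510.5 km; running total=19986.1 km
Leg 2 bearing: y=sinΔλ·cosφ2=-0.79276853, x=cosφ1·sinφ2-sinφ1·cosφ2·cosΔλ=-0.31511222; θ=atan2(y, x)=-111.6770° <0 so +360° → 248.3230° ≈ 248.3°
Leg 3: φ1=0.2569840, φ2=0.7155483, Δφ=0.4585643, Δλ=0.8101365 rad; a=sin²(Δφ/2)+cosφ1·cosφ2·sin²(Δλ/2)=0.1650167387; c=2·atan2(√a, √(1-a))=0.836632634; dist=6371·c=5330.187 ≈ 5330.2 km; running total=25316.3 km
Leg 3 bearing: y=sinΔλ·cosφ2=0.54671489, x=cosφ1·sinφ2-sinφ1·cosφ2·cosΔλ=0.50224266; θ=atan2(y, x)=47.4277° ≈ 47.4°
Leg 4: φ1=0.7155483, φ2=-0.0024225, Δφ=-0.7179709, Δλ=-1.8742428 rad; a=sin²(Δφ/2)+cosφ1·cosφ2·sin²(Δλ/2)=0.6135556276; c=2·atan2(√a, √(1-a))=1.799906722; dist=6371·c=11467.206 ≈ 11467.2 km; running total=36783.5 km
Leg 4 bearing: y=sinΔλ·cosφ2=-0.95430953, x=cosφ1·sinφ2-sinφ1·cosφ2·cosΔλ=0.19420043; θ=atan2(y, x)=-78.4975° <0 so +360° → 281.5025° ≈ 281.5°
Leg 5: φ1=-0.0024225, φ2=-0.6434139, Δφ=-0.6409914, Δλ=4.4188194 rad; a=sin²(Δφ/2)+cosφ1·cosφ2·sin²(Δλ/2)=0.6150289457; c=2·atan2(√a, √(1-a))=1.802933496; dist=6371·c=11486.489 ≈ 11486.5 km; running total=48270.0 km
Leg 5 bearing: y=sinΔλ·cosφ2=-0.76582372, x=cosφ1·sinφ2-sinφ1·cosφ2·cosΔλ=-0.60048930; θ=atan2(y, x)=-128.1003° <0 so +360° → 231.8997° ≈ 231.9°
Leg 6: φ1=-0.6434139, φ2=-0.4110931, Δφ=0.2323208, Δλ=-3.8645936 rad; a=sin²(Δφ/2)+cosφ1·cosφ2·sin²(Δλ/2)=0.6550891331; c=2·atan2(√a, √(1-a))=1.886176868; dist=6371·c=12016.833 ≈ 12016.8 km; running total=60286.8 km
Leg 6 bearing: y=sinΔλ·cosφ2=0.60651314, x=cosφ1·sinφ2-sinφ1·cosφ2·cosΔλ=-0.73207326; θ=atan2(y, x)=140.3587° ≈ 140.4°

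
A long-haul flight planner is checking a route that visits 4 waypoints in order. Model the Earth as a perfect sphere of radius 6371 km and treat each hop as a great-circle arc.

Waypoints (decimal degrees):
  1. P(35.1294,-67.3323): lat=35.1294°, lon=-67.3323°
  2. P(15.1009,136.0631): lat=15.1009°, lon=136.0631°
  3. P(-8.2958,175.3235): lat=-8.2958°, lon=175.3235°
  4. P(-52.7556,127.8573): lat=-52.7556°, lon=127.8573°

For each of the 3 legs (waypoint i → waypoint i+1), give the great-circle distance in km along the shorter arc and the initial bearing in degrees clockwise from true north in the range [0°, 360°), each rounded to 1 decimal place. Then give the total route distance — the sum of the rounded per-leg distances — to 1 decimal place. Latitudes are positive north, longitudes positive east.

Leg 1: dist=13908.8 km, bearing=332.1°
Leg 2: dist=5048.5 km, bearing=118.4°
Leg 3: dist=6525.7 km, bearing=211.5°
Total: 25483.0 km

Leg 1: φ1=0.6131237, φ2=0.2635604, Δφ=-0.3495633, Δλ=3.5499194 rad; a=sin²(Δφ/2)+cosφ1·cosφ2·sin²(Δλ/2)=0.7873932427; c=2·atan2(√a, √(1-a))=2.183139527; dist=6371·c=13908.782 ≈ 13908.8 km; running total=13908.8 km
Leg 1 bearing: y=sinΔλ·cosφ2=-0.38336265, x=cosφ1·sinφ2-sinφ1·cosφ2·cosΔλ=0.72294783; θ=atan2(y, x)=-27.9360° <0 so +360° → 332.0640° ≈ 332.1°
Leg 2: φ1=0.2635604, φ2=-0.1447890, Δφ=-0.4083494, Δλ=0.6852232 rad; a=sin²(Δφ/2)+cosφ1·cosφ2·sin²(Δλ/2)=0.1489349412; c=2·atan2(√a, √(1-a))=0.792411691; dist=6371·c=5048.455 ≈ 5048.5 km; running total=18957.3 km
Leg 2 bearing: y=sinΔλ·cosφ2=0.62622402, x=cosφ1·sinφ2-sinφ1·cosφ2·cosΔλ=-0.33890527; θ=atan2(y, x)=118.4217° ≈ 118.4°
Leg 3: φ1=-0.1447890, φ2=-0.9207589, Δφ=-0.7759699, Δλ=-0.8284415 rad; a=sin²(Δφ/2)+cosφ1·cosφ2·sin²(Δλ/2)=0.2401405977; c=2·atan2(√a, √(1-a))=1.024274548; dist=6371·c=6525.653 ≈ 6525.7 km; running total=25483.0 km
Leg 3 bearing: y=sinΔλ·cosφ2=-0.44597089, x=cosφ1·sinφ2-sinφ1·cosφ2·cosΔλ=-0.72869906; θ=atan2(y, x)=-148.5330° <0 so +360° → 211.4670° ≈ 211.5°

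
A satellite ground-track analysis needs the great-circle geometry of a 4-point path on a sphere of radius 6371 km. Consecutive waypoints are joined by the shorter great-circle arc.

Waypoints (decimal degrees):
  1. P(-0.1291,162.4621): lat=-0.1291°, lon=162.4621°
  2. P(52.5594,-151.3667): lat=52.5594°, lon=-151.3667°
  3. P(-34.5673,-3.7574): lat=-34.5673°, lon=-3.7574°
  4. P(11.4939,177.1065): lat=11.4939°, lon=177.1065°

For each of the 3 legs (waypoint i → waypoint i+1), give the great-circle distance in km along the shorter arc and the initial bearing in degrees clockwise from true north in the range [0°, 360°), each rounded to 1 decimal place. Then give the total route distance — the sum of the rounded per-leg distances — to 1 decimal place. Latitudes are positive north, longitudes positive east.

Leg 1: dist=7251.6 km, bearing=28.9°
Leg 2: dist=16772.0 km, bearing=64.8°
Leg 3: dist=17448.0 km, bearing=182.2°
Total: 41471.6 km

Leg 1: φ1=-0.0022532, φ2=0.9173346, Δφ=0.9195878, Δλ=-5.4773458 rad; a=sin²(Δφ/2)+cosφ1·cosφ2·sin²(Δλ/2)=0.2903945113; c=2·atan2(√a, √(1-a))=1.138220255; dist=6371·c=7251.601 ≈ 7251.6 km; running total=7251.6 km
Leg 1 bearing: y=sinΔλ·cosφ2=0.43857435, x=cosφ1·sinφ2-sinφ1·cosφ2·cosΔλ=0.79493062; θ=atan2(y, x)=28.8861° ≈ 28.9°
Leg 2: φ1=0.9173346, φ2=-0.6033132, Δφ=-1.5206478, Δλ=2.5762683 rad; a=sin²(Δφ/2)+cosφ1·cosφ2·sin²(Δλ/2)=0.9366055674; c=2·atan2(√a, √(1-a))=2.632549328; dist=6371·c=16771.972 ≈ 16772.0 km; running total=24023.6 km
Leg 2 bearing: y=sinΔλ·cosφ2=0.44111924, x=cosφ1·sinφ2-sinφ1·cosφ2·cosΔλ=0.20716208; θ=atan2(y, x)=64.8439° ≈ 64.8°
Leg 3: φ1=-0.6033132, φ2=0.2006064, Δφ=0.8039196, Δλ=3.1566706 rad; a=sin²(Δφ/2)+cosφ1·cosφ2·sin²(Δλ/2)=0.9599559093; c=2·atan2(√a, √(1-a))=2.738651872; dist=6371·c=17447.951 ≈ 17448.0 km; running total=41471.6 km
Leg 3 bearing: y=sinΔλ·cosφ2=-0.01477497, x=cosφ1·sinφ2-sinφ1·cosφ2·cosΔλ=-0.39184684; θ=atan2(y, x)=-177.8406° <0 so +360° → 182.1594° ≈ 182.2°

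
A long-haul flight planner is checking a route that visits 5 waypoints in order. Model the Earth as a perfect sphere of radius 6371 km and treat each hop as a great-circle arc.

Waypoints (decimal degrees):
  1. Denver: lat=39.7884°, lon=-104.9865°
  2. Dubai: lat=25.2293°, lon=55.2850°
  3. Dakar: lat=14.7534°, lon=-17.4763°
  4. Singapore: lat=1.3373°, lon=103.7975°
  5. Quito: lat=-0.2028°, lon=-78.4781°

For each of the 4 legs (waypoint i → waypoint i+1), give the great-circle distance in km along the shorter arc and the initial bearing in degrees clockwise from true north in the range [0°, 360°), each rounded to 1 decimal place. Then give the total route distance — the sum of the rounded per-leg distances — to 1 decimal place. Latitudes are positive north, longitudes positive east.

Leg 1: dist=12501.5 km, bearing=19.3°
Leg 2: dist=7608.0 km, bearing=276.7°
Leg 3: dist=13313.5 km, bearing=79.7°
Leg 4: dist=19732.4 km, bearing=63.5°
Total: 53155.4 km

Leg 1: φ1=0.6944386, φ2=0.4403344, Δφ=-0.2541042, Δλ=2.7972654 rad; a=sin²(Δφ/2)+cosφ1·cosφ2·sin²(Δλ/2)=0.6907685040; c=2·atan2(√a, √(1-a))=1.962254846; dist=6371·c=12501.526 ≈ 12501.5 km; running total=12501.5 km
Leg 1 bearing: y=sinΔλ·cosφ2=0.30536307, x=cosφ1·sinφ2-sinφ1·cosφ2·cosΔλ=0.87245797; θ=atan2(y, x)=19.2902° ≈ 19.3°
Leg 2: φ1=0.4403344, φ2=0.2574954, Δφ=-0.1828389, Δλ=-1.2699243 rad; a=sin²(Δφ/2)+cosφ1·cosφ2·sin²(Δλ/2)=0.3161040824; c=2·atan2(√a, √(1-a))=1.194163030; dist=6371·c=7608.013 ≈ 7608.0 km; running total=20109.5 km
Leg 2 bearing: y=sinΔλ·cosφ2=-0.92359027, x=cosφ1·sinφ2-sinφ1·cosφ2·cosΔλ=0.10821361; θ=atan2(y, x)=-83.3173° <0 so +360° → 276.6827° ≈ 276.7°
Leg 3: φ1=0.2574954, φ2=0.0233403, Δφ=-0.2341551, Δλ=2.1166271 rad; a=sin²(Δφ/2)+cosφ1·cosφ2·sin²(Δλ/2)=0.7479665430; c=2·atan2(√a, √(1-a))=2.089705366; dist=6371·c=13313.513 ≈ 13313.5 km; running total=33423.0 km
Leg 3 bearing: y=sinΔλ·cosφ2=0.85446351, x=cosφ1·sinφ2-sinφ1·cosφ2·cosΔλ=0.15473360; θ=atan2(y, x)=79.7356° ≈ 79.7°
Leg 4: φ1=0.0233403, φ2=-0.0035395, Δφ=-0.0268798, Δλ=-3.1813094 rad; a=sin²(Δφ/2)+cosφ1·cosφ2·sin²(Δλ/2)=0.9995077931; c=2·atan2(√a, √(1-a))=3.097217538; dist=6371·c=19732.373 ≈ 19732.4 km; running total=53155.4 km
Leg 4 bearing: y=sinΔλ·cosφ2=0.03970602, x=cosφ1·sinφ2-sinφ1·cosφ2·cosΔλ=0.01978106; θ=atan2(y, x)=63.5181° ≈ 63.5°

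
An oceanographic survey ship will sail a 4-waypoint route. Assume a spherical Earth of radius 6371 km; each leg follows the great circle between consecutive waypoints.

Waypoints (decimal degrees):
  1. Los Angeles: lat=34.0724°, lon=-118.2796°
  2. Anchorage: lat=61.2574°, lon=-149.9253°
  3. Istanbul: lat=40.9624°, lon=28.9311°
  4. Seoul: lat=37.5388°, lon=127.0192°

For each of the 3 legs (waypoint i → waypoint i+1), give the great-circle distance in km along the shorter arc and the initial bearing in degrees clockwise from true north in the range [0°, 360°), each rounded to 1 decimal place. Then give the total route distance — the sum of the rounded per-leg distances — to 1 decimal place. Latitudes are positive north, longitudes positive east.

Leg 1: φ1=0.5946756, φ2=1.0691433, Δφ=0.4744678, Δλ=-0.5523217 rad; a=sin²(Δφ/2)+cosφ1·cosφ2·sin²(Δλ/2)=0.0848456299; c=2·atan2(√a, √(1-a))=0.591134881; dist=6371·c=3766.120 ≈ 3766.1 km; running total=3766.1 km
Leg 1 bearing: y=sinΔλ·cosφ2=-0.25229860, x=cosφ1·sinφ2-sinφ1·cosφ2·cosΔλ=0.49692334; θ=atan2(y, x)=-26.9179° <0 so +360° → 333.0821° ≈ 333.1°
Leg 2: φ1=1.0691433, φ2=0.7149287, Δφ=-0.3542146, Δλ=3.1216331 rad; a=sin²(Δφ/2)+cosφ1·cosφ2·sin²(Δλ/2)=0.3941325577; c=2·atan2(√a, √(1-a))=1.357446575; dist=6371·c=8648.292 ≈ 8648.3 km; running total=12414.4 km
Leg 2 bearing: y=sinΔλ·cosφ2=0.01507128, x=cosφ1·sinφ2-sinφ1·cosφ2·cosΔλ=0.97721093; θ=atan2(y, x)=0.8836° ≈ 0.9°
Leg 3: φ1=0.7149287, φ2=0.6551757, Δφ=-0.0597531, Δλ=1.7119603 rad; a=sin²(Δφ/2)+cosφ1·cosφ2·sin²(Δλ/2)=0.3424059775; c=2·atan2(√a, √(1-a))=1.250141535; dist=6371·c=7964.652 ≈ 7964.7 km; running total=20379.1 km
Leg 3 bearing: y=sinΔλ·cosφ2=0.78505345, x=cosφ1·sinφ2-sinφ1·cosφ2·cosΔλ=0.53324251; θ=atan2(y, x)=55.8139° ≈ 55.8°

Leg 1: dist=3766.1 km, bearing=333.1°
Leg 2: dist=8648.3 km, bearing=0.9°
Leg 3: dist=7964.7 km, bearing=55.8°
Total: 20379.1 km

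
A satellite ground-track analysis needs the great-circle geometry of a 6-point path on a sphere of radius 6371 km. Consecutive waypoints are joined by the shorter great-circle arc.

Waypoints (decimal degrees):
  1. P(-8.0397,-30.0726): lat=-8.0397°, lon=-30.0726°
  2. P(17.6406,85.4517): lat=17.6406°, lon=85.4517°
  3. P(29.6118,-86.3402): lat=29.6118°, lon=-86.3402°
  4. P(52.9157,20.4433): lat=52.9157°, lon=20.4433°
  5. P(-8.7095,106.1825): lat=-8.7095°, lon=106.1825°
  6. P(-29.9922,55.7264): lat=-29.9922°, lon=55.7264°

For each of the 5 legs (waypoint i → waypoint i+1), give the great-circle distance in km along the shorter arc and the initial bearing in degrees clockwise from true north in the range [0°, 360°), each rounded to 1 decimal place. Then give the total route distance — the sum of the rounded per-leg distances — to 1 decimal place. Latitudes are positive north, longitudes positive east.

Leg 1: φ1=-0.1403192, φ2=0.3078866, Δφ=0.4482058, Δλ=2.0162794 rad; a=sin²(Δφ/2)+cosφ1·cosφ2·sin²(Δλ/2)=0.7244896579; c=2·atan2(√a, √(1-a))=2.036419048; dist=6371·c=12974.026 ≈ 12974.0 km; running total=12974.0 km
Leg 1 bearing: y=sinΔλ·cosφ2=0.85996819, x=cosφ1·sinφ2-sinφ1·cosφ2·cosΔλ=0.24263613; θ=atan2(y, x)=74.2438° ≈ 74.2°
Leg 2: φ1=0.3078866, φ2=0.5168234, Δφ=0.2089369, Δλ=-2.9983343 rad; a=sin²(Δφ/2)+cosφ1·cosφ2·sin²(Δλ/2)=0.8351413833; c=2·atan2(√a, √(1-a))=2.305386082; dist=6371·c=14687.615 ≈ 14687.6 km; running total=27661.6 km
Leg 2 bearing: y=sinΔλ·cosφ2=-0.12412227, x=cosφ1·sinφ2-sinφ1·cosφ2·cosΔλ=0.73165202; θ=atan2(y, x)=-9.6284° <0 so +360° → 350.3716° ≈ 350.4°
Leg 3: φ1=0.5168234, φ2=0.9235532, Δφ=0.4067298, Δλ=1.8637237 rad; a=sin²(Δφ/2)+cosφ1·cosφ2·sin²(Δλ/2)=0.3785957254; c=2·atan2(√a, √(1-a))=1.325536330; dist=6371·c=8444.992 ≈ 8445.0 km; running total=36106.6 km
Leg 3 bearing: y=sinΔλ·cosφ2=0.57730369, x=cosφ1·sinφ2-sinφ1·cosφ2·cosΔλ=0.77959250; θ=atan2(y, x)=36.5207° ≈ 36.5°
Leg 4: φ1=0.9235532, φ2=-0.1520095, Δφ=-1.0755626, Δλ=1.4964313 rad; a=sin²(Δφ/2)+cosφ1·cosφ2·sin²(Δλ/2)=0.5382577800; c=2·atan2(√a, √(1-a))=1.647386746; dist=6371·c=10495.501 ≈ 10495.5 km; running total=46602.1 km
Leg 4 bearing: y=sinΔλ·cosφ2=0.98573686, x=cosφ1·sinφ2-sinφ1·cosφ2·cosΔλ=-0.14989399; θ=atan2(y, x)=98.6463° ≈ 98.6°
Leg 5: φ1=-0.1520095, φ2=-0.5234626, Δφ=-0.3714532, Δλ=-0.8806251 rad; a=sin²(Δφ/2)+cosφ1·cosφ2·sin²(Δλ/2)=0.1896244493; c=2·atan2(√a, √(1-a))=0.901095958; dist=6371·c=5740.882 ≈ 5740.9 km; running total=52343.0 km
Leg 5 bearing: y=sinΔλ·cosφ2=-0.66787671, x=cosφ1·sinφ2-sinφ1·cosφ2·cosΔλ=-0.41061998; θ=atan2(y, x)=-121.5838° <0 so +360° → 238.4162° ≈ 238.4°

Leg 1: dist=12974.0 km, bearing=74.2°
Leg 2: dist=14687.6 km, bearing=350.4°
Leg 3: dist=8445.0 km, bearing=36.5°
Leg 4: dist=10495.5 km, bearing=98.6°
Leg 5: dist=5740.9 km, bearing=238.4°
Total: 52343.0 km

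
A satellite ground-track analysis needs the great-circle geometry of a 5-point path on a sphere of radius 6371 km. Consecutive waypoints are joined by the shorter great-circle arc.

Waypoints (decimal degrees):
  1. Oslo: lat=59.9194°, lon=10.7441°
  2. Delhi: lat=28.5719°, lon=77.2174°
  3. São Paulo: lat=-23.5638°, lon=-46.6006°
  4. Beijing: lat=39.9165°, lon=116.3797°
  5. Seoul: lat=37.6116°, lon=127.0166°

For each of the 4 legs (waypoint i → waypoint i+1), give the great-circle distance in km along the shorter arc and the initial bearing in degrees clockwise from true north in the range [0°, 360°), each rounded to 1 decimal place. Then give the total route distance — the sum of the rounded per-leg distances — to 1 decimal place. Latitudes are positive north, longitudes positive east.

Leg 1: φ1=1.0457908, φ2=0.4986737, Δφ=-0.5471171, Δλ=1.1601779 rad; a=sin²(Δφ/2)+cosφ1·cosφ2·sin²(Δλ/2)=0.2052208375; c=2·atan2(√a, √(1-a))=0.940284408; dist=6371·c=5990.552 ≈ 5990.6 km; running total=5990.6 km
Leg 1 bearing: y=sinΔλ·cosφ2=0.80521506, x=cosφ1·sinφ2-sinφ1·cosφ2·cosΔλ=-0.06363721; θ=atan2(y, x)=94.5188° ≈ 94.5°
Leg 2: φ1=0.4986737, φ2=-0.4112659, Δφ=-0.9099396, Δλ=-2.1610318 rad; a=sin²(Δφ/2)+cosφ1·cosφ2·sin²(Δλ/2)=0.8196079195; c=2·atan2(√a, √(1-a))=2.264274481; dist=6371·c=14425.693 ≈ 14425.7 km; running total=20416.3 km
Leg 2 bearing: y=sinΔλ·cosφ2=-0.76153301, x=cosφ1·sinφ2-sinφ1·cosφ2·cosΔλ=-0.10710084; θ=atan2(y, x)=-98.0055° <0 so +360° → 261.9945° ≈ 262.0°
Leg 3: φ1=-0.4112659, φ2=0.6966744, Δφ=1.1079402, Δλ=2.8445429 rad; a=sin²(Δφ/2)+cosφ1·cosφ2·sin²(Δλ/2)=0.9643785611; c=2·atan2(√a, √(1-a))=2.761842075; dist=6371·c=17595.696 ≈ 17595.7 km; running total=38012.0 km
Leg 3 bearing: y=sinΔλ·cosφ2=0.22449554, x=cosφ1·sinφ2-sinφ1·cosφ2·cosΔλ=0.29497790; θ=atan2(y, x)=37.2733° ≈ 37.3°
Leg 4: φ1=0.6966744, φ2=0.6564463, Δφ=-0.0402281, Δλ=0.1856489 rad; a=sin²(Δφ/2)+cosφ1·cosφ2·sin²(Δλ/2)=0.0056246069; c=2·atan2(√a, √(1-a))=0.150135726; dist=6371·c=956.515 ≈ 956.5 km; running total=38968.5 km
Leg 4 bearing: y=sinΔλ·cosφ2=0.14622146, x=cosφ1·sinφ2-sinφ1·cosφ2·cosΔλ=-0.03148280; θ=atan2(y, x)=102.1508° ≈ 102.2°

Leg 1: dist=5990.6 km, bearing=94.5°
Leg 2: dist=14425.7 km, bearing=262.0°
Leg 3: dist=17595.7 km, bearing=37.3°
Leg 4: dist=956.5 km, bearing=102.2°
Total: 38968.5 km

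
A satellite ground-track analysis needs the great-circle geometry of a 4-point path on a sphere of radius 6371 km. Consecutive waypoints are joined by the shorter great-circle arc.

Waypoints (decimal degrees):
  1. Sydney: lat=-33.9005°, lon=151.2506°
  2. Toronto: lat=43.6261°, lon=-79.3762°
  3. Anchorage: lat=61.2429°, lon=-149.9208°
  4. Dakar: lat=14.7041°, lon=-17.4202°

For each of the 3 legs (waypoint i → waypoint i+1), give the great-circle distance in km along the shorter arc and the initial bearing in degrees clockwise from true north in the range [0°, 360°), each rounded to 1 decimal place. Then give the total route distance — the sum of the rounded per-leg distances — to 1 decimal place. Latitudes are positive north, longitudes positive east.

Leg 1: dist=15566.4 km, bearing=60.5°
Leg 2: dist=4878.7 km, bearing=319.1°
Leg 3: dist=10593.6 km, bearing=45.7°
Total: 31038.7 km

Leg 1: φ1=-0.5916753, φ2=0.7614191, Δφ=1.3530944, Δλ=-4.0251970 rad; a=sin²(Δφ/2)+cosφ1·cosφ2·sin²(Δλ/2)=0.8829771730; c=2·atan2(√a, √(1-a))=2.443320798; dist=6371·c=15566.397 ≈ 15566.4 km; running total=15566.4 km
Leg 1 bearing: y=sinΔλ·cosφ2=0.55956395, x=cosφ1·sinφ2-sinφ1·cosφ2·cosΔλ=0.31654719; θ=atan2(y, x)=60.5030° ≈ 60.5°
Leg 2: φ1=0.7614191, φ2=1.0688902, Δφ=0.3074712, Δλ=-1.2312355 rad; a=sin²(Δφ/2)+cosφ1·cosφ2·sin²(Δλ/2)=0.1395763600; c=2·atan2(√a, √(1-a))=0.765772323; dist=6371·c=4878.735 ≈ 4878.7 km; running total=20445.1 km
Leg 2 bearing: y=sinΔλ·cosφ2=-0.45362725, x=cosφ1·sinφ2-sinφ1·cosφ2·cosΔλ=0.52402435; θ=atan2(y, x)=-40.8814° <0 so +360° → 319.1186° ≈ 319.1°
Leg 3: φ1=1.0688902, φ2=0.2566350, Δφ=-0.8122553, Δλ=2.3125717 rad; a=sin²(Δφ/2)+cosφ1·cosφ2·sin²(Δλ/2)=0.5459308334; c=2·atan2(√a, √(1-a))=1.662787684; dist=6371·c=10593.620 ≈ 10593.6 km; running total=31038.7 km
Leg 3 bearing: y=sinΔλ·cosφ2=0.71312436, x=cosφ1·sinφ2-sinφ1·cosφ2·cosΔλ=0.69499286; θ=atan2(y, x)=45.7377° ≈ 45.7°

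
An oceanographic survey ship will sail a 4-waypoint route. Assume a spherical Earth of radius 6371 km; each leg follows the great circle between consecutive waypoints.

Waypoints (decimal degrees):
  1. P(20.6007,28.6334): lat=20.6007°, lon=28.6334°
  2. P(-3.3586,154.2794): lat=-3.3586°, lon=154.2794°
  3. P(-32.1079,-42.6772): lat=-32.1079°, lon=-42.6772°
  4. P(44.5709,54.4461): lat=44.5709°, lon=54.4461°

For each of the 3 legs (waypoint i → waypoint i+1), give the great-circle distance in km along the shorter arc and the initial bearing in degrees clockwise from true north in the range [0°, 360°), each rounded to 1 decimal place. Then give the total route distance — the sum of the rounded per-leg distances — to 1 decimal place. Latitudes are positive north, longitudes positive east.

Leg 1: dist=13834.3 km, bearing=79.5°
Leg 2: dist=15684.0 km, bearing=156.9°
Leg 3: dist=12965.9 km, bearing=52.2°
Total: 42484.2 km

Leg 1: φ1=0.3595500, φ2=-0.0586186, Δφ=-0.4181687, Δλ=2.1929364 rad; a=sin²(Δφ/2)+cosφ1·cosφ2·sin²(Δλ/2)=0.7825932567; c=2·atan2(√a, √(1-a))=2.171455650; dist=6371·c=13834.344 ≈ 13834.3 km; running total=13834.3 km
Leg 1 bearing: y=sinΔλ·cosφ2=0.81123738, x=cosφ1·sinφ2-sinφ1·cosφ2·cosΔλ=0.14986034; θ=atan2(y, x)=79.5337° ≈ 79.5°
Leg 2: φ1=-0.0586186, φ2=-0.5603886, Δφ=-0.5017699, Δλ=-3.4375412 rad; a=sin²(Δφ/2)+cosφ1·cosφ2·sin²(Δλ/2)=0.8888467589; c=2·atan2(√a, √(1-a))=2.461784789; dist=6371·c=15684.031 ≈ 15684.0 km; running total=29518.3 km
Leg 2 bearing: y=sinΔλ·cosφ2=0.24703940, x=cosφ1·sinφ2-sinφ1·cosφ2·cosΔλ=-0.57806948; θ=atan2(y, x)=156.8604° ≈ 156.9°
Leg 3: φ1=-0.5603886, φ2=0.7779090, Δφ=1.3382975, Δλ=1.6951214 rad; a=sin²(Δφ/2)+cosφ1·cosφ2·sin²(Δλ/2)=0.7239201601; c=2·atan2(√a, √(1-a))=2.035144758; dist=6371·c=12965.907 ≈ 12965.9 km; running total=42484.2 km
Leg 3 bearing: y=sinΔλ·cosφ2=0.70688411, x=cosφ1·sinφ2-sinφ1·cosφ2·cosΔλ=0.54749785; θ=atan2(y, x)=52.2414° ≈ 52.2°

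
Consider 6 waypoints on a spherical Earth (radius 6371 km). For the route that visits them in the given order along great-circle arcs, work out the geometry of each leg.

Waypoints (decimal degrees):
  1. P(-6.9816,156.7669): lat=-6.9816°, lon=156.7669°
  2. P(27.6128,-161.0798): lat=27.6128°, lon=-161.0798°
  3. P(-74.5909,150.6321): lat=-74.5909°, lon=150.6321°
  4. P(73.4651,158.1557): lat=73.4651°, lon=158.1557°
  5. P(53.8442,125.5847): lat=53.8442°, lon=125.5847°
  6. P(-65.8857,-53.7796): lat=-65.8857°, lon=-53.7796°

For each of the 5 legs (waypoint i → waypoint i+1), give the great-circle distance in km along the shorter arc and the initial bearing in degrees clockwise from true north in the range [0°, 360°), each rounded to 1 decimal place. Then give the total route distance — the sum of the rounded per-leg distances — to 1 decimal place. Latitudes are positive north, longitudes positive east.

Leg 1: φ1=-0.1218519, φ2=0.4819343, Δφ=0.6037862, Δλ=-5.5474714 rad; a=sin²(Δφ/2)+cosφ1·cosφ2·sin²(Δλ/2)=0.2021484505; c=2·atan2(√a, √(1-a))=0.932655595; dist=6371·c=5941.949 ≈ 5941.9 km; running total=5941.9 km
Leg 1 bearing: y=sinΔλ·cosφ2=0.59467642, x=cosφ1·sinφ2-sinφ1·cosφ2·cosΔλ=0.53990534; θ=atan2(y, x)=47.7638° ≈ 47.8°
Leg 2: φ1=0.4819343, φ2=-1.3018568, Δφ=-1.7837911, Δλ=5.4403990 rad; a=sin²(Δφ/2)+cosφ1·cosφ2·sin²(Δλ/2)=0.6450856180; c=2·atan2(√a, √(1-a))=1.865202094; dist=6371·c=11883.203 ≈ 11883.2 km; running total=17825.1 km
Leg 2 bearing: y=sinΔλ·cosφ2=-0.19835195, x=cosφ1·sinφ2-sinφ1·cosφ2·cosΔλ=-0.93619291; θ=atan2(y, x)=-168.0376° <0 so +360° → 191.9624° ≈ 192.0°
Leg 3: φ1=-1.3018568, φ2=1.2822079, Δφ=2.5840647, Δλ=0.1313116 rad; a=sin²(Δφ/2)+cosφ1·cosφ2·sin²(Δλ/2)=0.9246083216; c=2·atan2(√a, √(1-a))=2.585296341; dist=6371·c=16470.923 ≈ 16470.9 km; running total=34296.0 km
Leg 3 bearing: y=sinΔλ·cosφ2=0.03726389, x=cosφ1·sinφ2-sinφ1·cosφ2·cosΔλ=0.52672810; θ=atan2(y, x)=4.0467° ≈ 4.0°
Leg 4: φ1=1.2822079, φ2=0.9397586, Δφ=-0.3424493, Δλ=-0.5684712 rad; a=sin²(Δφ/2)+cosφ1·cosφ2·sin²(Δλ/2)=0.0422364131; c=2·atan2(√a, √(1-a))=0.413979812; dist=6371·c=2637.465 ≈ 2637.5 km; running total=36933.5 km
Leg 4 bearing: y=sinΔλ·cosφ2=-0.31761398, x=cosφ1·sinφ2-sinφ1·cosφ2·cosΔλ=-0.24684277; θ=atan2(y, x)=-127.8536° <0 so +360° → 232.1464° ≈ 232.1°
Leg 5: φ1=0.9397586, φ2=-1.1499224, Δφ=-2.0896810, Δλ=-3.1304976 rad; a=sin²(Δφ/2)+cosφ1·cosφ2·sin²(Δλ/2)=0.9889909576; c=2·atan2(√a, √(1-a))=2.931357728; dist=6371·c=18675.680 ≈ 18675.7 km; running total=55609.2 km
Leg 5 bearing: y=sinΔλ·cosφ2=-0.00453288, x=cosφ1·sinφ2-sinφ1·cosφ2·cosΔλ=-0.20864042; θ=atan2(y, x)=-178.7554° <0 so +360° → 181.2446° ≈ 181.2°

Leg 1: dist=5941.9 km, bearing=47.8°
Leg 2: dist=11883.2 km, bearing=192.0°
Leg 3: dist=16470.9 km, bearing=4.0°
Leg 4: dist=2637.5 km, bearing=232.1°
Leg 5: dist=18675.7 km, bearing=181.2°
Total: 55609.2 km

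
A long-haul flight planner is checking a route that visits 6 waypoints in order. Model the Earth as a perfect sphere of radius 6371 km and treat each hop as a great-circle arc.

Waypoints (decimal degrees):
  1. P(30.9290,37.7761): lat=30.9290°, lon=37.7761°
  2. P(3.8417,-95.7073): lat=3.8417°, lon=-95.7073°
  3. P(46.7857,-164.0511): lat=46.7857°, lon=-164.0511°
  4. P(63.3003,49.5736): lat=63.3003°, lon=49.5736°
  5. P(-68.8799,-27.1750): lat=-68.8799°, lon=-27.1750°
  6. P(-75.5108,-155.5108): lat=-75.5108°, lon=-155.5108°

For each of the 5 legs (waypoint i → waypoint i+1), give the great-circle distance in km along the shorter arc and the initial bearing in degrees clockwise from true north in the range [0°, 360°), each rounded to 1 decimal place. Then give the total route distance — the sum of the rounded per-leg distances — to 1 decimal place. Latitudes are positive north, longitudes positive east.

Leg 1: φ1=0.5398129, φ2=0.0670503, Δφ=-0.4727626, Δλ=-2.3297248 rad; a=sin²(Δφ/2)+cosφ1·cosφ2·sin²(Δλ/2)=0.7772653987; c=2·atan2(√a, √(1-a))=2.158595352; dist=6371·c=13752.411 ≈ 13752.4 km; running total=13752.4 km
Leg 1 bearing: y=sinΔλ·cosφ2=-0.72394339, x=cosφ1·sinφ2-sinφ1·cosφ2·cosΔλ=0.41036760; θ=atan2(y, x)=-60.4532° <0 so +360° → 299.5468° ≈ 299.5°
Leg 2: φ1=0.0670503, φ2=0.8165645, Δφ=0.7495142, Δλ=-1.1928243 rad; a=sin²(Δφ/2)+cosφ1·cosφ2·sin²(Δλ/2)=0.3495241888; c=2·atan2(√a, √(1-a))=1.265105945; dist=6371·c=8059.990 ≈ 8060.0 km; running total=21812.4 km
Leg 2 bearing: y=sinΔλ·cosφ2=-0.63639739, x=cosφ1·sinφ2-sinφ1·cosφ2·cosΔλ=0.71022988; θ=atan2(y, x)=-41.8617° <0 so +360° → 318.1383° ≈ 318.1°
Leg 3: φ1=0.8165645, φ2=1.1047987, Δφ=0.2882341, Δλ=3.7284544 rad; a=sin²(Δφ/2)+cosφ1·cosφ2·sin²(Δλ/2)=0.3025465748; c=2·atan2(√a, √(1-a))=1.164829868; dist=6371·c=7421.131 ≈ 7421.1 km; running total=29233.5 km
Leg 3 bearing: y=sinΔλ·cosφ2=-0.24880806, x=cosφ1·sinφ2-sinφ1·cosφ2·cosΔλ=0.88438856; θ=atan2(y, x)=-15.7131° <0 so +360° → 344.2869° ≈ 344.3°
Leg 4: φ1=1.1047987, φ2=-1.2021810, Δφ=-2.3069797, Δλ=-1.3395158 rad; a=sin²(Δφ/2)+cosφ1·cosφ2·sin²(Δλ/2)=0.8981261009; c=2·atan2(√a, √(1-a))=2.491870971; dist=6371·c=15875.710 ≈ 15875.7 km; running total=45109.2 km
Leg 4 bearing: y=sinΔλ·cosφ2=-0.35072996, x=cosφ1·sinφ2-sinφ1·cosφ2·cosΔλ=-0.49292081; θ=atan2(y, x)=-144.5669° <0 so +360° → 215.4331° ≈ 215.4°
Leg 5: φ1=-1.2021810, φ2=-1.3179121, Δφ=-0.1157310, Δλ=-2.2398823 rad; a=sin²(Δφ/2)+cosφ1·cosφ2·sin²(Δλ/2)=0.0763800905; c=2·atan2(√a, √(1-a))=0.560028788; dist=6371·c=3567.943 ≈ 3567.9 km; running total=48677.1 km
Leg 5 bearing: y=sinΔλ·cosφ2=-0.19625216, x=cosφ1·sinφ2-sinφ1·cosφ2·cosΔλ=-0.49362919; θ=atan2(y, x)=-158.3187° <0 so +360° → 201.6813° ≈ 201.7°

Leg 1: dist=13752.4 km, bearing=299.5°
Leg 2: dist=8060.0 km, bearing=318.1°
Leg 3: dist=7421.1 km, bearing=344.3°
Leg 4: dist=15875.7 km, bearing=215.4°
Leg 5: dist=3567.9 km, bearing=201.7°
Total: 48677.1 km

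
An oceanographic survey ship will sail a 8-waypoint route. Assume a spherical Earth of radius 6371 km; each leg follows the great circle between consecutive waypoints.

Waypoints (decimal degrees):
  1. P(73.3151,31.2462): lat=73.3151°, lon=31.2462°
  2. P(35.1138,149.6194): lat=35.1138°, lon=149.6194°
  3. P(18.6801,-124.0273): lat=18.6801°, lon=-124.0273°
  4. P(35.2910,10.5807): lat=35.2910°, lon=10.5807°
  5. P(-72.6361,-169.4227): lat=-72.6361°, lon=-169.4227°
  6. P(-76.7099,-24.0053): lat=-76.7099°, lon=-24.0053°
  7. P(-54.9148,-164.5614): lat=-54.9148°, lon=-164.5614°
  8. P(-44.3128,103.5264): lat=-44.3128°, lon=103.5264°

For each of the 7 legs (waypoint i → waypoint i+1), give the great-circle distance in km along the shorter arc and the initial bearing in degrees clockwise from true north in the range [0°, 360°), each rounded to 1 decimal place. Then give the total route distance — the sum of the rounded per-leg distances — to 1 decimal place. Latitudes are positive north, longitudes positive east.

Leg 1: φ1=1.2795899, φ2=0.6128514, Δφ=-0.6667385, Δλ=2.0660021 rad; a=sin²(Δφ/2)+cosφ1·cosφ2·sin²(Δλ/2)=0.2803110457; c=2·atan2(√a, √(1-a))=1.115890290; dist=6371·c=7109.337 ≈ 7109.3 km; running total=7109.3 km
Leg 1 bearing: y=sinΔλ·cosφ2=0.71974429, x=cosφ1·sinφ2-sinφ1·cosφ2·cosΔλ=0.53750833; θ=atan2(y, x)=53.2475° ≈ 53.2°
Leg 2: φ1=0.6128514, φ2=0.3260292, Δφ=-0.2868222, Δλ=-4.7760359 rad; a=sin²(Δφ/2)+cosφ1·cosφ2·sin²(Δλ/2)=0.3832419797; c=2·atan2(√a, √(1-a))=1.335104192; dist=6371·c=8505.949 ≈ 8505.9 km; running total=15615.2 km
Leg 2 bearing: y=sinΔλ·cosφ2=0.94540346, x=cosφ1·sinφ2-sinφ1·cosφ2·cosΔλ=0.22733799; θ=atan2(y, x)=76.4790° ≈ 76.5°
Leg 3: φ1=0.3260292, φ2=0.6159441, Δφ=0.2899149, Δλ=2.3493528 rad; a=sin²(Δφ/2)+cosφ1·cosφ2·sin²(Δλ/2)=0.6789828510; c=2·atan2(√a, √(1-a))=1.936884640; dist=6371·c=12339.892 ≈ 12339.9 km; running total=27955.1 km
Leg 3 bearing: y=sinΔλ·cosφ2=0.58109582, x=cosφ1·sinφ2-sinφ1·cosφ2·cosΔλ=0.73088180; θ=atan2(y, x)=38.4869° ≈ 38.5°
Leg 4: φ1=0.6159441, φ2=-1.2677391, Δφ=-1.8836832, Δλ=-3.1416520 rad; a=sin²(Δφ/2)+cosφ1·cosφ2·sin²(Δλ/2)=0.8974981171; c=2·atan2(√a, √(1-a))=2.489797698; dist=6371·c=15862.501 ≈ 15862.5 km; running total=43817.6 km
Leg 4 bearing: y=sinΔλ·cosφ2=0.00001771, x=cosφ1·sinφ2-sinφ1·cosφ2·cosΔλ=-0.60661436; θ=atan2(y, x)=179.9983° ≈ 180.0°
Leg 5: φ1=-1.2677391, φ2=-1.3388403, Δφ=-0.0711012, Δλ=2.5380124 rad; a=sin²(Δφ/2)+cosφ1·cosφ2·sin²(Δλ/2)=0.0638080413; c=2·atan2(√a, √(1-a))=0.510738159; dist=6371·c=3253.913 ≈ 3253.9 km; running total=47071.5 km
Leg 5 bearing: y=sinΔλ·cosφ2=0.13047935, x=cosφ1·sinφ2-sinφ1·cosφ2·cosΔλ=-0.47108539; θ=atan2(y, x)=164.5185° ≈ 164.5°
Leg 6: φ1=-1.3388403, φ2=-0.9584441, Δφ=0.3803963, Δλ=-2.4531667 rad; a=sin²(Δφ/2)+cosφ1·cosφ2·sin²(Δλ/2)=0.1528287213; c=2·atan2(√a, √(1-a))=0.803290395; dist=6371·c=5117.763 ≈ 5117.8 km; running total=52189.3 km
Leg 6 bearing: y=sinΔλ·cosφ2=-0.36517944, x=cosφ1·sinφ2-sinφ1·cosφ2·cosΔλ=-0.62010676; θ=atan2(y, x)=-149.5063° <0 so +360° → 210.4937° ≈ 210.5°
Leg 7: φ1=-0.9584441, φ2=-0.7734043, Δφ=0.1850398, Δλ=4.6790148 rad; a=sin²(Δφ/2)+cosφ1·cosφ2·sin²(Δλ/2)=0.2210404930; c=2·atan2(√a, √(1-a))=0.978920175; dist=6371·c=6236.700 ≈ 6236.7 km; running total=58426.0 km
Leg 7 bearing: y=sinΔλ·cosφ2=-0.71513823, x=cosφ1·sinφ2-sinφ1·cosφ2·cosΔλ=-0.42107444; θ=atan2(y, x)=-120.4896° <0 so +360° → 239.5104° ≈ 239.5°

Leg 1: dist=7109.3 km, bearing=53.2°
Leg 2: dist=8505.9 km, bearing=76.5°
Leg 3: dist=12339.9 km, bearing=38.5°
Leg 4: dist=15862.5 km, bearing=180.0°
Leg 5: dist=3253.9 km, bearing=164.5°
Leg 6: dist=5117.8 km, bearing=210.5°
Leg 7: dist=6236.7 km, bearing=239.5°
Total: 58426.0 km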